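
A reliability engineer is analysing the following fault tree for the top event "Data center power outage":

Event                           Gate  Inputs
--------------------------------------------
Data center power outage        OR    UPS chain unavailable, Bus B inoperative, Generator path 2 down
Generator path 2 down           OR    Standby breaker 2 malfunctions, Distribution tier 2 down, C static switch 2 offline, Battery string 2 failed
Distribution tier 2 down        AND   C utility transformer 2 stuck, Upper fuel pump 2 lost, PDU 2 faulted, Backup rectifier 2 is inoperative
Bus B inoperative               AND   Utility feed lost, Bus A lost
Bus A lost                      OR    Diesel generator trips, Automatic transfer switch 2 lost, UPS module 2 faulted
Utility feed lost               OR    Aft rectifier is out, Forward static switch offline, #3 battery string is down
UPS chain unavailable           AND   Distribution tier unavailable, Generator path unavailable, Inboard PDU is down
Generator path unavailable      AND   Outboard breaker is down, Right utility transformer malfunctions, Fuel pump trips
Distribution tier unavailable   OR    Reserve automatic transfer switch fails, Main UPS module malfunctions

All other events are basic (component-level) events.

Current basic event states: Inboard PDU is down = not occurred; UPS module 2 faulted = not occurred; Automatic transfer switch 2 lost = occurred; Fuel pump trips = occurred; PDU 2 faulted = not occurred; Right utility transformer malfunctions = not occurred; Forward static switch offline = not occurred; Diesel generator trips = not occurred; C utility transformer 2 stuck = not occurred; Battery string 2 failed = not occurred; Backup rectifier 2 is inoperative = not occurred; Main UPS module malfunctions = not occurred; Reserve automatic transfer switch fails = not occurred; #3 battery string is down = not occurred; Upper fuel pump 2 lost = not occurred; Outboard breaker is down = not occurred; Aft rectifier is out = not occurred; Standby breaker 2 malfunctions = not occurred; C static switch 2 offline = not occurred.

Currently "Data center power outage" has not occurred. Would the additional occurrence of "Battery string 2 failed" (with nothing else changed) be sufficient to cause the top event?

Yes

Counterfactual: set "Battery string 2 failed" to occurred.
Distribution tier unavailable [OR]: Reserve automatic transfer switch fails=not, Main UPS module malfunctions=not → no input occurs → does not occur.
Generator path unavailable [AND]: Outboard breaker is down=not, Right utility transformer malfunctions=not, Fuel pump trips=occurs → not all inputs occur → does not occur.
UPS chain unavailable [AND]: Distribution tier unavailable=not, Generator path unavailable=not, Inboard PDU is down=not → not all inputs occur → does not occur.
Utility feed lost [OR]: Aft rectifier is out=not, Forward static switch offline=not, #3 battery string is down=not → no input occurs → does not occur.
Bus A lost [OR]: Diesel generator trips=not, Automatic transfer switch 2 lost=occurs, UPS module 2 faulted=not → at least one input occurs → occurs.
Bus B inoperative [AND]: Utility feed lost=not, Bus A lost=occurs → not all inputs occur → does not occur.
Distribution tier 2 down [AND]: C utility transformer 2 stuck=not, Upper fuel pump 2 lost=not, PDU 2 faulted=not, Backup rectifier 2 is inoperative=not → not all inputs occur → does not occur.
Generator path 2 down [OR]: Standby breaker 2 malfunctions=not, Distribution tier 2 down=not, C static switch 2 offline=not, Battery string 2 failed=occurs → at least one input occurs → occurs.
Data center power outage [OR]: UPS chain unavailable=not, Bus B inoperative=not, Generator path 2 down=occurs → at least one input occurs → occurs.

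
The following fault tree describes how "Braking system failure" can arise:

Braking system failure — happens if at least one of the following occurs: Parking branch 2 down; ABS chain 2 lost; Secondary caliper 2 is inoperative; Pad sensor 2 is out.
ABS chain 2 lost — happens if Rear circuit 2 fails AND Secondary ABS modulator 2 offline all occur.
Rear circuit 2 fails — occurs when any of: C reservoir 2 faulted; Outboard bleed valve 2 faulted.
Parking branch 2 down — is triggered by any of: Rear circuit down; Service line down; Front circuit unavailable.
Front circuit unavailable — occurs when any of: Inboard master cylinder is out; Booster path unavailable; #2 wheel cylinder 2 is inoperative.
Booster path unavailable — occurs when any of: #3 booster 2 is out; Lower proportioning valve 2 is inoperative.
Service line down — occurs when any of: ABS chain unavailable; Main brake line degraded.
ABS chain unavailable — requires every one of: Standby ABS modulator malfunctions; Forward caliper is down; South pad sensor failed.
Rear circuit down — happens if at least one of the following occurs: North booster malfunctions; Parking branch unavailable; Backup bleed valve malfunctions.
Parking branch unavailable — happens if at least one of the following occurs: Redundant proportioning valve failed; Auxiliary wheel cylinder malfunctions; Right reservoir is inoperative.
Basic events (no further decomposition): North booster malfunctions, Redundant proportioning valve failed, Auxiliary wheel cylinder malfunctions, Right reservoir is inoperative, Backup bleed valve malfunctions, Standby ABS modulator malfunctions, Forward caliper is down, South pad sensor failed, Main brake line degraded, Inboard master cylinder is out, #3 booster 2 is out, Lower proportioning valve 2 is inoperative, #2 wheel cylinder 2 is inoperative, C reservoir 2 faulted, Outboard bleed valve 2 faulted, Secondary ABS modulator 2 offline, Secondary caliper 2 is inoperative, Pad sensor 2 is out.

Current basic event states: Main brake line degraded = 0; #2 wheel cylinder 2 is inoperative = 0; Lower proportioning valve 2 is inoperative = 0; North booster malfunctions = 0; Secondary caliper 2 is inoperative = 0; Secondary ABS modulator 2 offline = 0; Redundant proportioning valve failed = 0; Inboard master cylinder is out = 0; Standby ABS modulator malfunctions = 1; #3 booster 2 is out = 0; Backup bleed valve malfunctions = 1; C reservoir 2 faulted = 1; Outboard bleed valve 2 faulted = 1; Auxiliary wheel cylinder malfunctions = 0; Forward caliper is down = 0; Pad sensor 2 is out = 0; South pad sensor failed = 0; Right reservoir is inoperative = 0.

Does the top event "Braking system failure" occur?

Yes

Parking branch unavailable [OR]: Redundant proportioning valve failed=not, Auxiliary wheel cylinder malfunctions=not, Right reservoir is inoperative=not → no input occurs → does not occur.
Rear circuit down [OR]: North booster malfunctions=not, Parking branch unavailable=not, Backup bleed valve malfunctions=occurs → at least one input occurs → occurs.
ABS chain unavailable [AND]: Standby ABS modulator malfunctions=occurs, Forward caliper is down=not, South pad sensor failed=not → not all inputs occur → does not occur.
Service line down [OR]: ABS chain unavailable=not, Main brake line degraded=not → no input occurs → does not occur.
Booster path unavailable [OR]: #3 booster 2 is out=not, Lower proportioning valve 2 is inoperative=not → no input occurs → does not occur.
Front circuit unavailable [OR]: Inboard master cylinder is out=not, Booster path unavailable=not, #2 wheel cylinder 2 is inoperative=not → no input occurs → does not occur.
Parking branch 2 down [OR]: Rear circuit down=occurs, Service line down=not, Front circuit unavailable=not → at least one input occurs → occurs.
Rear circuit 2 fails [OR]: C reservoir 2 faulted=occurs, Outboard bleed valve 2 faulted=occurs → at least one input occurs → occurs.
ABS chain 2 lost [AND]: Rear circuit 2 fails=occurs, Secondary ABS modulator 2 offline=not → not all inputs occur → does not occur.
Braking system failure [OR]: Parking branch 2 down=occurs, ABS chain 2 lost=not, Secondary caliper 2 is inoperative=not, Pad sensor 2 is out=not → at least one input occurs → occurs.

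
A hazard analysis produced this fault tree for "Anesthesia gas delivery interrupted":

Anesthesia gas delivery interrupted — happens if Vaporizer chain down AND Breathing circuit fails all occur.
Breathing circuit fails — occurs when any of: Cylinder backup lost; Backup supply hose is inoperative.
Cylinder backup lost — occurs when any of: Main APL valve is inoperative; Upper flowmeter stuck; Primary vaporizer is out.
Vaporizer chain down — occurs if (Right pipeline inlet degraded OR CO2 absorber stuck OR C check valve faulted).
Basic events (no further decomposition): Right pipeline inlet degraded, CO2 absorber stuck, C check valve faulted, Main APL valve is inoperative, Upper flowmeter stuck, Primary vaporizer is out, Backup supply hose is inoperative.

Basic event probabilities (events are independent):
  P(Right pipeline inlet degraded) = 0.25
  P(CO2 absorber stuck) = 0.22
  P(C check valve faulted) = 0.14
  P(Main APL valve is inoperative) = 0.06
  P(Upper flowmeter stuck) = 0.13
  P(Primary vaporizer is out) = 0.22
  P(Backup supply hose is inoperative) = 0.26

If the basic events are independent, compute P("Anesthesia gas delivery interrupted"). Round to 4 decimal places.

P(Vaporizer chain down) [OR] = 1 − (1−0.25) × (1−0.22) × (1−0.14) = 0.496900
P(Cylinder backup lost) [OR] = 1 − (1−0.06) × (1−0.13) × (1−0.22) = 0.362116
P(Breathing circuit fails) [OR] = 1 − (1−0.362116) × (1−0.26) = 0.527966
P(Anesthesia gas delivery interrupted) [AND] = 0.496900 × 0.527966 = 0.262346
Rounded to 4 decimal places: P(Anesthesia gas delivery interrupted) ≈ 0.2623.

0.2623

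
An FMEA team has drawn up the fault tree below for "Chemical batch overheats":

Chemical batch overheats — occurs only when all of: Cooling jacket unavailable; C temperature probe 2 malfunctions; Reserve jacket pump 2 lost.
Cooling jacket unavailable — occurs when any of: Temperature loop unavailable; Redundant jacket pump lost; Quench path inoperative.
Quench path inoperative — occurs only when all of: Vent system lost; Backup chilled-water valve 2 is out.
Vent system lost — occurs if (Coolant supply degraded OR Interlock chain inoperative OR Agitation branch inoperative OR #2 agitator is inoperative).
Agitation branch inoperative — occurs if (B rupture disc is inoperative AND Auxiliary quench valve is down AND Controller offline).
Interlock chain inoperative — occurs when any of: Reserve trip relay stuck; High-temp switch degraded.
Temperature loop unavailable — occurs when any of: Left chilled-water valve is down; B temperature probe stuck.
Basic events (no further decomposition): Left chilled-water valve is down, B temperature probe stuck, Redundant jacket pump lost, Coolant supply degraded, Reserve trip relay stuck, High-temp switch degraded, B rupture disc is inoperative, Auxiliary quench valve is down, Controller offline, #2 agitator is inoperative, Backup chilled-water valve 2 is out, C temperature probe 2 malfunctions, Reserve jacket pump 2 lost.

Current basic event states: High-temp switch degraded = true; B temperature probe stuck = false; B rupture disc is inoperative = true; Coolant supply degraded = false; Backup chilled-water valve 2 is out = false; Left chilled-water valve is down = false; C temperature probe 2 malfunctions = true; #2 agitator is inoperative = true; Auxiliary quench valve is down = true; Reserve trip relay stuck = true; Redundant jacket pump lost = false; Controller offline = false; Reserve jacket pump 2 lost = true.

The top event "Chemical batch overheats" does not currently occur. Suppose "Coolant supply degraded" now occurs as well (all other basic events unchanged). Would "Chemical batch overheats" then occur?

Counterfactual: set "Coolant supply degraded" to occurred.
Temperature loop unavailable [OR]: Left chilled-water valve is down=not, B temperature probe stuck=not → no input occurs → does not occur.
Interlock chain inoperative [OR]: Reserve trip relay stuck=occurs, High-temp switch degraded=occurs → at least one input occurs → occurs.
Agitation branch inoperative [AND]: B rupture disc is inoperative=occurs, Auxiliary quench valve is down=occurs, Controller offline=not → not all inputs occur → does not occur.
Vent system lost [OR]: Coolant supply degraded=occurs, Interlock chain inoperative=occurs, Agitation branch inoperative=not, #2 agitator is inoperative=occurs → at least one input occurs → occurs.
Quench path inoperative [AND]: Vent system lost=occurs, Backup chilled-water valve 2 is out=not → not all inputs occur → does not occur.
Cooling jacket unavailable [OR]: Temperature loop unavailable=not, Redundant jacket pump lost=not, Quench path inoperative=not → no input occurs → does not occur.
Chemical batch overheats [AND]: Cooling jacket unavailable=not, C temperature probe 2 malfunctions=occurs, Reserve jacket pump 2 lost=occurs → not all inputs occur → does not occur.

No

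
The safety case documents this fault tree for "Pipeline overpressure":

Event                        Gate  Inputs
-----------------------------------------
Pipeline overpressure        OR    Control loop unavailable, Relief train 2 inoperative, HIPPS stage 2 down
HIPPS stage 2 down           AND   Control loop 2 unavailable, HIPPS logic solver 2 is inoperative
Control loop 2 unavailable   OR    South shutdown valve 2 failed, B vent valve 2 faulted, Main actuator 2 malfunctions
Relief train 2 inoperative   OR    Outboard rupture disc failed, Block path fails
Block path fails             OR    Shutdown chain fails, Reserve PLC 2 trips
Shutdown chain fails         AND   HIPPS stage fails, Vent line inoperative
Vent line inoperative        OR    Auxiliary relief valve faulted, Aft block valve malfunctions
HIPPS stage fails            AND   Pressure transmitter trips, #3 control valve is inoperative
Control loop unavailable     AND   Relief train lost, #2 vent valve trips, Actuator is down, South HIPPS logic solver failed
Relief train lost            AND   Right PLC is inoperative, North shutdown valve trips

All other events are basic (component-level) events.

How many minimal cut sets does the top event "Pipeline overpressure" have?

8

Relief train lost [AND]: one cut set from each child combined → 1 × 1 = 1 cut set(s).
Control loop unavailable [AND]: one cut set from each child combined → 1 × 1 × 1 × 1 = 1 cut set(s).
HIPPS stage fails [AND]: one cut set from each child combined → 1 × 1 = 1 cut set(s).
Vent line inoperative [OR]: union of children's cut sets → 2 cut set(s).
Shutdown chain fails [AND]: one cut set from each child combined → 1 × 2 = 2 cut set(s).
Block path fails [OR]: union of children's cut sets → 3 cut set(s).
Relief train 2 inoperative [OR]: union of children's cut sets → 4 cut set(s).
Control loop 2 unavailable [OR]: union of children's cut sets → 3 cut set(s).
HIPPS stage 2 down [AND]: one cut set from each child combined → 3 × 1 = 3 cut set(s).
Pipeline overpressure [OR]: union of children's cut sets → 8 cut set(s).
Minimal cut sets: {#2 vent valve trips, Actuator is down, North shutdown valve trips, Right PLC is inoperative, South HIPPS logic solver failed}; {Outboard rupture disc failed}; {#3 control valve is inoperative, Auxiliary relief valve faulted, Pressure transmitter trips}; {#3 control valve is inoperative, Aft block valve malfunctions, Pressure transmitter trips}; {Reserve PLC 2 trips}; {HIPPS logic solver 2 is inoperative, South shutdown valve 2 failed}; {B vent valve 2 faulted, HIPPS logic solver 2 is inoperative}; {HIPPS logic solver 2 is inoperative, Main actuator 2 malfunctions}.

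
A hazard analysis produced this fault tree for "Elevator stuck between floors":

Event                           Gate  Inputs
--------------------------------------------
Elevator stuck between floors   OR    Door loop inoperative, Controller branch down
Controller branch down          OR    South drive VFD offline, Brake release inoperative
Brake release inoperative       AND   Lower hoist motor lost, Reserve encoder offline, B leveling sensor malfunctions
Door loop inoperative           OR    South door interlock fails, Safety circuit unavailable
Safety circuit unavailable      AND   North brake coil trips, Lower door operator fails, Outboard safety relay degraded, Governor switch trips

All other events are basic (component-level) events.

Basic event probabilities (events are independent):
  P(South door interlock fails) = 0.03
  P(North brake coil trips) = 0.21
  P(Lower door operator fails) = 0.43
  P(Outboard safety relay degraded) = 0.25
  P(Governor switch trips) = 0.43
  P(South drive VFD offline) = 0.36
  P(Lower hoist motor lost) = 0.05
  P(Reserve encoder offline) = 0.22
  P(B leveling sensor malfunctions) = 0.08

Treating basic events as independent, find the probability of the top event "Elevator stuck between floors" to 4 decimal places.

0.3858

P(Safety circuit unavailable) [AND] = 0.21 × 0.43 × 0.25 × 0.43 = 0.009707
P(Door loop inoperative) [OR] = 1 − (1−0.03) × (1−0.009707) = 0.039416
P(Brake release inoperative) [AND] = 0.05 × 0.22 × 0.08 = 0.000880
P(Controller branch down) [OR] = 1 − (1−0.36) × (1−0.000880) = 0.360563
P(Elevator stuck between floors) [OR] = 1 − (1−0.039416) × (1−0.360563) = 0.385767
Rounded to 4 decimal places: P(Elevator stuck between floors) ≈ 0.3858.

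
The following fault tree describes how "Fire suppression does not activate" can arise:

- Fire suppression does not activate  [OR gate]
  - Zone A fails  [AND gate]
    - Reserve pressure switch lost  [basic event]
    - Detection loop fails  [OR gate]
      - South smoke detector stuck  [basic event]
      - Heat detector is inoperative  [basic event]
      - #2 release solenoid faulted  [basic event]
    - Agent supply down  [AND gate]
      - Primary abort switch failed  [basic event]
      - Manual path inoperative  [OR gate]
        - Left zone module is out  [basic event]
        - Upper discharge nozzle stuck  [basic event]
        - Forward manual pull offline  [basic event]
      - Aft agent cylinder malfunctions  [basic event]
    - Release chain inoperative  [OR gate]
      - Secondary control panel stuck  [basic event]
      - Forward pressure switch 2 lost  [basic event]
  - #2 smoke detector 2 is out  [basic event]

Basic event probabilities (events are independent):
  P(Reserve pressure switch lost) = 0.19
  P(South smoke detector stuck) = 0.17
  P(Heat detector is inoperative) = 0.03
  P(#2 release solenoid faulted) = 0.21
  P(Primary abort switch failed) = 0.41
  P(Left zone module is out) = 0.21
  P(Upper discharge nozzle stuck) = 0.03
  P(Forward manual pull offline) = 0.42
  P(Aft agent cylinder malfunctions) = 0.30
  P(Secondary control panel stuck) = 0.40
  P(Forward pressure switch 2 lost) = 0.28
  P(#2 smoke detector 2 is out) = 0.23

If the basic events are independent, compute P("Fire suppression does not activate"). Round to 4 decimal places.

P(Detection loop fails) [OR] = 1 − (1−0.17) × (1−0.03) × (1−0.21) = 0.363971
P(Manual path inoperative) [OR] = 1 − (1−0.21) × (1−0.03) × (1−0.42) = 0.555546
P(Agent supply down) [AND] = 0.41 × 0.555546 × 0.30 = 0.068332
P(Release chain inoperative) [OR] = 1 − (1−0.40) × (1−0.28) = 0.568000
P(Zone A fails) [AND] = 0.19 × 0.363971 × 0.068332 × 0.568000 = 0.002684
P(Fire suppression does not activate) [OR] = 1 − (1−0.002684) × (1−0.23) = 0.232067
Rounded to 4 decimal places: P(Fire suppression does not activate) ≈ 0.2321.

0.2321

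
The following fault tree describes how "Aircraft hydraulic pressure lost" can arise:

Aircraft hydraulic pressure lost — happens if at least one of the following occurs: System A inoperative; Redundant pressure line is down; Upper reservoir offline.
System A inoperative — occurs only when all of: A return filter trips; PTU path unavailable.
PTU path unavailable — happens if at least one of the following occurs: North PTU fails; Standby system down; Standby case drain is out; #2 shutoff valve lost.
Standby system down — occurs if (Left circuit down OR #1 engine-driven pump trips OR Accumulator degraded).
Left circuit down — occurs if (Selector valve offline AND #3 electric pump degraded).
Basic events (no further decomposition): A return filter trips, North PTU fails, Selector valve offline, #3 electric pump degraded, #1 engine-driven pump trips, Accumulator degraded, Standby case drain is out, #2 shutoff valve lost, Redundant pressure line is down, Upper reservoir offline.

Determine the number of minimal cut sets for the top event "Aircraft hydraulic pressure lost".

Left circuit down [AND]: one cut set from each child combined → 1 × 1 = 1 cut set(s).
Standby system down [OR]: union of children's cut sets → 3 cut set(s).
PTU path unavailable [OR]: union of children's cut sets → 6 cut set(s).
System A inoperative [AND]: one cut set from each child combined → 1 × 6 = 6 cut set(s).
Aircraft hydraulic pressure lost [OR]: union of children's cut sets → 8 cut set(s).
Minimal cut sets: {A return filter trips, North PTU fails}; {#3 electric pump degraded, A return filter trips, Selector valve offline}; {#1 engine-driven pump trips, A return filter trips}; {A return filter trips, Accumulator degraded}; {A return filter trips, Standby case drain is out}; {#2 shutoff valve lost, A return filter trips}; {Redundant pressure line is down}; {Upper reservoir offline}.

8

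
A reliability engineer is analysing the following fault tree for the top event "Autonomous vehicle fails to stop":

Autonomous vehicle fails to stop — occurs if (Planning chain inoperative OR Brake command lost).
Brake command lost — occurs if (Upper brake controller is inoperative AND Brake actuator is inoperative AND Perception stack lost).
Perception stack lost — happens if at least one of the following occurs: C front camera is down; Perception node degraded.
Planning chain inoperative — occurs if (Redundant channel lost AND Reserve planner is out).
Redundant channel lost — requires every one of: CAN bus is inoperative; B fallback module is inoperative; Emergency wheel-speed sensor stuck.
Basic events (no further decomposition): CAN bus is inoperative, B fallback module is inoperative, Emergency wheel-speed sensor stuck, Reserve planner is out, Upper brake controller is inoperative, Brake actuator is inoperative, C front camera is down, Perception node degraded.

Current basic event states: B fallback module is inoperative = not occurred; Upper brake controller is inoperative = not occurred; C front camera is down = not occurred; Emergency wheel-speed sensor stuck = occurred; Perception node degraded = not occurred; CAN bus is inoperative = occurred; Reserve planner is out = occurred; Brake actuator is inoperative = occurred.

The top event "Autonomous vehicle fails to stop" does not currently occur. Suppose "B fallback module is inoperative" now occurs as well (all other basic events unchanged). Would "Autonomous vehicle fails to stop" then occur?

Yes

Counterfactual: set "B fallback module is inoperative" to occurred.
Redundant channel lost [AND]: CAN bus is inoperative=occurs, B fallback module is inoperative=occurs, Emergency wheel-speed sensor stuck=occurs → all inputs occur → occurs.
Planning chain inoperative [AND]: Redundant channel lost=occurs, Reserve planner is out=occurs → all inputs occur → occurs.
Perception stack lost [OR]: C front camera is down=not, Perception node degraded=not → no input occurs → does not occur.
Brake command lost [AND]: Upper brake controller is inoperative=not, Brake actuator is inoperative=occurs, Perception stack lost=not → not all inputs occur → does not occur.
Autonomous vehicle fails to stop [OR]: Planning chain inoperative=occurs, Brake command lost=not → at least one input occurs → occurs.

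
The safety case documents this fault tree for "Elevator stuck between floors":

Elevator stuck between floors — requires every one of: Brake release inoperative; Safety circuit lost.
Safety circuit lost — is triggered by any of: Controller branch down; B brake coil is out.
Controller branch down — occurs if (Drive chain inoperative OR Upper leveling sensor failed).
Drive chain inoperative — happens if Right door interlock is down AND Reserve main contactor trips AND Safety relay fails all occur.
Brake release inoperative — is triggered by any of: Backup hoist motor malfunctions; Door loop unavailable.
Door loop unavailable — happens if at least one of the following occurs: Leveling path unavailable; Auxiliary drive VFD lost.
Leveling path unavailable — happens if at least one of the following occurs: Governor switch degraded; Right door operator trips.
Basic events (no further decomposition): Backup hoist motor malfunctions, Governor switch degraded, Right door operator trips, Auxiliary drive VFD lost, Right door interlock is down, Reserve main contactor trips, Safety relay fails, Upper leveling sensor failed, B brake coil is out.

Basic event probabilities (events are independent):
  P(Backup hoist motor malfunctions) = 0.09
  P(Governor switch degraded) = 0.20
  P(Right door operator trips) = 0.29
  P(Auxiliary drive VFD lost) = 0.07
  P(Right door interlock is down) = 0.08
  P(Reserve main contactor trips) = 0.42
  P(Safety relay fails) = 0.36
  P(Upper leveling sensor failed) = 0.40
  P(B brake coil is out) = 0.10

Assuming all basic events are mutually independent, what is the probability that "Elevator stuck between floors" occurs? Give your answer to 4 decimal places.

0.2423

P(Leveling path unavailable) [OR] = 1 − (1−0.20) × (1−0.29) = 0.432000
P(Door loop unavailable) [OR] = 1 − (1−0.432000) × (1−0.07) = 0.471760
P(Brake release inoperative) [OR] = 1 − (1−0.09) × (1−0.471760) = 0.519302
P(Drive chain inoperative) [AND] = 0.08 × 0.42 × 0.36 = 0.012096
P(Controller branch down) [OR] = 1 − (1−0.012096) × (1−0.40) = 0.407258
P(Safety circuit lost) [OR] = 1 − (1−0.407258) × (1−0.10) = 0.466532
P(Elevator stuck between floors) [AND] = 0.519302 × 0.466532 = 0.242271
Rounded to 4 decimal places: P(Elevator stuck between floors) ≈ 0.2423.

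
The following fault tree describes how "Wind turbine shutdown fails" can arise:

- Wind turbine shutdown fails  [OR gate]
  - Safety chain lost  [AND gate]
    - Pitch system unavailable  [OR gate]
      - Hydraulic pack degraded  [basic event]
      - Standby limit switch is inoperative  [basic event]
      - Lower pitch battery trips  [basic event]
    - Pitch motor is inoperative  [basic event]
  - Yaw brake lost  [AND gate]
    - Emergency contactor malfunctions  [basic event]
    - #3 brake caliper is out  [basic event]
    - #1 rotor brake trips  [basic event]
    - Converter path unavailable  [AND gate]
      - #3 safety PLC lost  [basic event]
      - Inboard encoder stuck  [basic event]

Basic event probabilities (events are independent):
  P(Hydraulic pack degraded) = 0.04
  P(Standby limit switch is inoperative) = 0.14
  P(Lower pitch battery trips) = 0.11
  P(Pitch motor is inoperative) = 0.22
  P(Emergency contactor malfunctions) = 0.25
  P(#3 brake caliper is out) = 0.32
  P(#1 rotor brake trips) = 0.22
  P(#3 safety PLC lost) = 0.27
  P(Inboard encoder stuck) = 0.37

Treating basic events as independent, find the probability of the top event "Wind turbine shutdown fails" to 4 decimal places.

0.0600

P(Pitch system unavailable) [OR] = 1 − (1−0.04) × (1−0.14) × (1−0.11) = 0.265216
P(Safety chain lost) [AND] = 0.265216 × 0.22 = 0.058348
P(Converter path unavailable) [AND] = 0.27 × 0.37 = 0.099900
P(Yaw brake lost) [AND] = 0.25 × 0.32 × 0.22 × 0.099900 = 0.001758
P(Wind turbine shutdown fails) [OR] = 1 − (1−0.058348) × (1−0.001758) = 0.060003
Rounded to 4 decimal places: P(Wind turbine shutdown fails) ≈ 0.0600.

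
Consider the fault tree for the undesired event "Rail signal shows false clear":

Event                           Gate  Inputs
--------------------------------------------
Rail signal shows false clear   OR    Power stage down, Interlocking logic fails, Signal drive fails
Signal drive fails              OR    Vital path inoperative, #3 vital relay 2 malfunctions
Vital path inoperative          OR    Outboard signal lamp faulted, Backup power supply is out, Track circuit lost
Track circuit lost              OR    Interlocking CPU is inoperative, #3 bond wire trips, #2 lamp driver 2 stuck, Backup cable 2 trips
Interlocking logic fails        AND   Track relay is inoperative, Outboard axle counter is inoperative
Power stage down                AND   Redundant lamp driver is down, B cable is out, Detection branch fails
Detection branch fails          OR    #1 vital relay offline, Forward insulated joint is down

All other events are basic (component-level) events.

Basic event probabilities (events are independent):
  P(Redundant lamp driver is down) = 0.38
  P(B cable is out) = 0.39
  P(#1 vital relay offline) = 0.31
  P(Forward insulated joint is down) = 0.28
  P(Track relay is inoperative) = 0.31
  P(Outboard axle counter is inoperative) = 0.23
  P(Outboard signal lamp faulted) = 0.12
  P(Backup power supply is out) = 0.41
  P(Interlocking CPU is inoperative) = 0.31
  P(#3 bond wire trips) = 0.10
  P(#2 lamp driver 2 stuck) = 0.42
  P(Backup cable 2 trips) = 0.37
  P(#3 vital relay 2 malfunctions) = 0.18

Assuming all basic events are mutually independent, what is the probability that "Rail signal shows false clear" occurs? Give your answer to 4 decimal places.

0.9170

P(Detection branch fails) [OR] = 1 − (1−0.31) × (1−0.28) = 0.503200
P(Power stage down) [AND] = 0.38 × 0.39 × 0.503200 = 0.074574
P(Interlocking logic fails) [AND] = 0.31 × 0.23 = 0.071300
P(Track circuit lost) [OR] = 1 − (1−0.31) × (1−0.10) × (1−0.42) × (1−0.37) = 0.773087
P(Vital path inoperative) [OR] = 1 − (1−0.12) × (1−0.41) × (1−0.773087) = 0.882187
P(Signal drive fails) [OR] = 1 − (1−0.882187) × (1−0.18) = 0.903393
P(Rail signal shows false clear) [OR] = 1 − (1−0.074574) × (1−0.071300) × (1−0.903393) = 0.916972
Rounded to 4 decimal places: P(Rail signal shows false clear) ≈ 0.9170.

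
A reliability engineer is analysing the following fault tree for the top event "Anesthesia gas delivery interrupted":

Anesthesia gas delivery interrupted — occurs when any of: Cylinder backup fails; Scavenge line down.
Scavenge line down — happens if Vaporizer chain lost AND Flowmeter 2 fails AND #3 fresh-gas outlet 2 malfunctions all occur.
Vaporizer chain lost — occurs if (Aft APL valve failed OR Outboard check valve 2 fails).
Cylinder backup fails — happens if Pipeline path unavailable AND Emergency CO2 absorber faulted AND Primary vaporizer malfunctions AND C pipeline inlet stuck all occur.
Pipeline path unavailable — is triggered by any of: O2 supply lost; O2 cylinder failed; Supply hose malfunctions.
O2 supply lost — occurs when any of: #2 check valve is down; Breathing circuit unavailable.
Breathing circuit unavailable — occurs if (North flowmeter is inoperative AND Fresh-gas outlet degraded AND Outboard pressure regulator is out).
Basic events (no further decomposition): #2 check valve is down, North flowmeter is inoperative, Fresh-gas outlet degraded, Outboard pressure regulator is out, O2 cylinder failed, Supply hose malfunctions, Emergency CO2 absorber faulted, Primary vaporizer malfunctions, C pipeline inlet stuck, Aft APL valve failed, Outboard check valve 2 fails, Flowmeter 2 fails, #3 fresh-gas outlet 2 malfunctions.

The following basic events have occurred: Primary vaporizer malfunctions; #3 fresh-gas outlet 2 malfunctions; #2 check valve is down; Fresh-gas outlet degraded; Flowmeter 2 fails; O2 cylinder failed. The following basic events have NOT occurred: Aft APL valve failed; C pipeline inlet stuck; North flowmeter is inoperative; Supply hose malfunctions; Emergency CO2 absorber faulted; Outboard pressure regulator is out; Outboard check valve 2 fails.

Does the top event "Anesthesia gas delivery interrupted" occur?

No

Breathing circuit unavailable [AND]: North flowmeter is inoperative=not, Fresh-gas outlet degraded=occurs, Outboard pressure regulator is out=not → not all inputs occur → does not occur.
O2 supply lost [OR]: #2 check valve is down=occurs, Breathing circuit unavailable=not → at least one input occurs → occurs.
Pipeline path unavailable [OR]: O2 supply lost=occurs, O2 cylinder failed=occurs, Supply hose malfunctions=not → at least one input occurs → occurs.
Cylinder backup fails [AND]: Pipeline path unavailable=occurs, Emergency CO2 absorber faulted=not, Primary vaporizer malfunctions=occurs, C pipeline inlet stuck=not → not all inputs occur → does not occur.
Vaporizer chain lost [OR]: Aft APL valve failed=not, Outboard check valve 2 fails=not → no input occurs → does not occur.
Scavenge line down [AND]: Vaporizer chain lost=not, Flowmeter 2 fails=occurs, #3 fresh-gas outlet 2 malfunctions=occurs → not all inputs occur → does not occur.
Anesthesia gas delivery interrupted [OR]: Cylinder backup fails=not, Scavenge line down=not → no input occurs → does not occur.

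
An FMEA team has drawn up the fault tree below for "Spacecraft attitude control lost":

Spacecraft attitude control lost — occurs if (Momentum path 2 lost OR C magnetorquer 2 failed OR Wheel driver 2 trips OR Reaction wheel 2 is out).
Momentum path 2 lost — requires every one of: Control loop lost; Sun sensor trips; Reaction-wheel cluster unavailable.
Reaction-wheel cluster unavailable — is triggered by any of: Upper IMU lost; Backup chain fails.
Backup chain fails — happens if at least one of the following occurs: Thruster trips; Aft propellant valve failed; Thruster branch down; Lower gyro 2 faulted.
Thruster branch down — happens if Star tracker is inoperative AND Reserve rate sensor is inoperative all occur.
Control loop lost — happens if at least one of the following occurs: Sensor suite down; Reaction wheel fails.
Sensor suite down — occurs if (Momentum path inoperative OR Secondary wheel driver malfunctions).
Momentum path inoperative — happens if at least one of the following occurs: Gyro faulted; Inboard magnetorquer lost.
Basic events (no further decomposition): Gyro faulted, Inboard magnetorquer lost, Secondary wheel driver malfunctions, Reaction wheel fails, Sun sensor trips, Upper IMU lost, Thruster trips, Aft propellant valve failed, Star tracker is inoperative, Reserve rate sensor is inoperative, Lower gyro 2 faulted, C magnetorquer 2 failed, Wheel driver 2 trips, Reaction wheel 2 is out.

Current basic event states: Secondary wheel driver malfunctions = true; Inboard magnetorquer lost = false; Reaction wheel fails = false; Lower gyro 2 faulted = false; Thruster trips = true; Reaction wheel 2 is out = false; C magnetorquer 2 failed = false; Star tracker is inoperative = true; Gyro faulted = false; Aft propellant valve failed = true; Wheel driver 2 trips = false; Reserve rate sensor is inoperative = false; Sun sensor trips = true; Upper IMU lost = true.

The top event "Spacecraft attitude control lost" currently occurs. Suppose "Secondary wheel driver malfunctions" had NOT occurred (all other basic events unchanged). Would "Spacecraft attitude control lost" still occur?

No

Counterfactual: set "Secondary wheel driver malfunctions" to not occurred.
Momentum path inoperative [OR]: Gyro faulted=not, Inboard magnetorquer lost=not → no input occurs → does not occur.
Sensor suite down [OR]: Momentum path inoperative=not, Secondary wheel driver malfunctions=not → no input occurs → does not occur.
Control loop lost [OR]: Sensor suite down=not, Reaction wheel fails=not → no input occurs → does not occur.
Thruster branch down [AND]: Star tracker is inoperative=occurs, Reserve rate sensor is inoperative=not → not all inputs occur → does not occur.
Backup chain fails [OR]: Thruster trips=occurs, Aft propellant valve failed=occurs, Thruster branch down=not, Lower gyro 2 faulted=not → at least one input occurs → occurs.
Reaction-wheel cluster unavailable [OR]: Upper IMU lost=occurs, Backup chain fails=occurs → at least one input occurs → occurs.
Momentum path 2 lost [AND]: Control loop lost=not, Sun sensor trips=occurs, Reaction-wheel cluster unavailable=occurs → not all inputs occur → does not occur.
Spacecraft attitude control lost [OR]: Momentum path 2 lost=not, C magnetorquer 2 failed=not, Wheel driver 2 trips=not, Reaction wheel 2 is out=not → no input occurs → does not occur.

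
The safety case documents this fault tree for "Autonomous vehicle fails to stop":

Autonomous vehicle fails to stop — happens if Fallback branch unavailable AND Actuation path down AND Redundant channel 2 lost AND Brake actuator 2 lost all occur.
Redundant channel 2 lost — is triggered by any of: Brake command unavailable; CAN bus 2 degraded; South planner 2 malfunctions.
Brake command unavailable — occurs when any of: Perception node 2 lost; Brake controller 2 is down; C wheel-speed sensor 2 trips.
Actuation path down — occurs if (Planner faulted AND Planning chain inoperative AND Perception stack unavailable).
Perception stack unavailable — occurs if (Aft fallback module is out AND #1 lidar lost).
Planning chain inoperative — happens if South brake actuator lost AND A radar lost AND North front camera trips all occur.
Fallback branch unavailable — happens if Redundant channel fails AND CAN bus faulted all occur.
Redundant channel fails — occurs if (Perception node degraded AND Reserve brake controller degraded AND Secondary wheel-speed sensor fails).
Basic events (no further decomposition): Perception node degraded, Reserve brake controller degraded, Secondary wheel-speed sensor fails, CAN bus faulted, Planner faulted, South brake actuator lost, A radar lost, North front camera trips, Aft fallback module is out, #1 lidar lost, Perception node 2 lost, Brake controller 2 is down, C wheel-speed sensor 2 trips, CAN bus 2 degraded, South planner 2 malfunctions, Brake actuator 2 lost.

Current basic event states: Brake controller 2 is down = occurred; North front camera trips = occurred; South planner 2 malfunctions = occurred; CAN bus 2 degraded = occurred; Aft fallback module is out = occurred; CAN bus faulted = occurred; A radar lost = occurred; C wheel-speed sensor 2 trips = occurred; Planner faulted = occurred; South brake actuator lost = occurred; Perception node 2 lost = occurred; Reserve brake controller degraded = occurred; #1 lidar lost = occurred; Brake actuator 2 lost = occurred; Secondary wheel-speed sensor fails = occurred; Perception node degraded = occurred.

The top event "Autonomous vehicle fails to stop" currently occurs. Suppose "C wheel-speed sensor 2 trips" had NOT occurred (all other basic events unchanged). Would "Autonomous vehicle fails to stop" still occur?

Counterfactual: set "C wheel-speed sensor 2 trips" to not occurred.
Redundant channel fails [AND]: Perception node degraded=occurs, Reserve brake controller degraded=occurs, Secondary wheel-speed sensor fails=occurs → all inputs occur → occurs.
Fallback branch unavailable [AND]: Redundant channel fails=occurs, CAN bus faulted=occurs → all inputs occur → occurs.
Planning chain inoperative [AND]: South brake actuator lost=occurs, A radar lost=occurs, North front camera trips=occurs → all inputs occur → occurs.
Perception stack unavailable [AND]: Aft fallback module is out=occurs, #1 lidar lost=occurs → all inputs occur → occurs.
Actuation path down [AND]: Planner faulted=occurs, Planning chain inoperative=occurs, Perception stack unavailable=occurs → all inputs occur → occurs.
Brake command unavailable [OR]: Perception node 2 lost=occurs, Brake controller 2 is down=occurs, C wheel-speed sensor 2 trips=not → at least one input occurs → occurs.
Redundant channel 2 lost [OR]: Brake command unavailable=occurs, CAN bus 2 degraded=occurs, South planner 2 malfunctions=occurs → at least one input occurs → occurs.
Autonomous vehicle fails to stop [AND]: Fallback branch unavailable=occurs, Actuation path down=occurs, Redundant channel 2 lost=occurs, Brake actuator 2 lost=occurs → all inputs occur → occurs.

Yes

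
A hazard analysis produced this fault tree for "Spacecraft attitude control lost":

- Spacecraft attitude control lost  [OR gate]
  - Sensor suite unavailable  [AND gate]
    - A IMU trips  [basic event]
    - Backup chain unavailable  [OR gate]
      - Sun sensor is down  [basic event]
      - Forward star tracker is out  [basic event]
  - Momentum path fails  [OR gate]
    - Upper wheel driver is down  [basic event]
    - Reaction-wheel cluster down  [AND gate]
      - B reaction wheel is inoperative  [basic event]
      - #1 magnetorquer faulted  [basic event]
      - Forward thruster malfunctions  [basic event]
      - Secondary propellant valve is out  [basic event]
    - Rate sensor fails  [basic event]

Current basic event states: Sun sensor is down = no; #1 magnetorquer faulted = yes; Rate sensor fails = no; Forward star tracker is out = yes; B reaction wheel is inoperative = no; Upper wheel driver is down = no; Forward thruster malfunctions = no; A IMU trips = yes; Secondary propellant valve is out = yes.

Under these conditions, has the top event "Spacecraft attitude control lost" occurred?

Yes

Backup chain unavailable [OR]: Sun sensor is down=not, Forward star tracker is out=occurs → at least one input occurs → occurs.
Sensor suite unavailable [AND]: A IMU trips=occurs, Backup chain unavailable=occurs → all inputs occur → occurs.
Reaction-wheel cluster down [AND]: B reaction wheel is inoperative=not, #1 magnetorquer faulted=occurs, Forward thruster malfunctions=not, Secondary propellant valve is out=occurs → not all inputs occur → does not occur.
Momentum path fails [OR]: Upper wheel driver is down=not, Reaction-wheel cluster down=not, Rate sensor fails=not → no input occurs → does not occur.
Spacecraft attitude control lost [OR]: Sensor suite unavailable=occurs, Momentum path fails=not → at least one input occurs → occurs.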